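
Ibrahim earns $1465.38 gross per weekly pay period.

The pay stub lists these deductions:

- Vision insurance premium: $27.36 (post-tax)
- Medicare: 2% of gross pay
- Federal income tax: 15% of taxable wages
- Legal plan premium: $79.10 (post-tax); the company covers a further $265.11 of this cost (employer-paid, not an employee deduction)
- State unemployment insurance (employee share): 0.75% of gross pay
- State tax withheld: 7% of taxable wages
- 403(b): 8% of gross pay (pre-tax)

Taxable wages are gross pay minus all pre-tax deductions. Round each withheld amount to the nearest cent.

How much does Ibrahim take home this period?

$904.80

403(b): $1465.38 × 0.08 = $117.23
Taxable wages = $1465.38 − $117.23 = $1348.15
State tax withheld: $1348.15 × 0.07 = $94.37
Federal income tax: $1348.15 × 0.15 = $202.22
Medicare: $1465.38 × 0.02 = $29.31
State unemployment insurance (employee share): $1465.38 × 0.0075 = $10.99
Vision insurance premium: $27.36
Legal plan premium: $79.10
(Employer's $265.11 toward legal plan premium is not withheld from the employee.)
Total deductions = $117.23 + $94.37 + $202.22 + $29.31 + $10.99 + $27.36 + $79.10 = $560.58
Net pay = $1465.38 − $560.58 = $904.80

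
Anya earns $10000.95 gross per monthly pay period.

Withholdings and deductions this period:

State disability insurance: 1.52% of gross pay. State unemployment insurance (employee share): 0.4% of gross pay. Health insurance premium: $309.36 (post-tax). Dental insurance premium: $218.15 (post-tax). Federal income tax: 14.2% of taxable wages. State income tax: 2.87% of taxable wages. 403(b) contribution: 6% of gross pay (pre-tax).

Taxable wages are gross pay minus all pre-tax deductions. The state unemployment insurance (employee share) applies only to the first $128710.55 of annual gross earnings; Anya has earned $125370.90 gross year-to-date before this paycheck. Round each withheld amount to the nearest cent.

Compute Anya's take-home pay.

$7103.27

403(b) contribution: $10000.95 × 0.06 = $600.06
Taxable wages = $10000.95 − $600.06 = $9400.89
State income tax: $9400.89 × 0.0287 = $269.81
Federal income tax: $9400.89 × 0.142 = $1334.93
State disability insurance: $10000.95 × 0.0152 = $152.01
State unemployment insurance (employee share): only $128710.55 − $125370.90 = $3339.65 of this check is subject → $3339.65 × 0.004 = $13.36
Health insurance premium: $309.36
Dental insurance premium: $218.15
Total deductions = $600.06 + $269.81 + $1334.93 + $152.01 + $13.36 + $309.36 + $218.15 = $2897.68
Net pay = $10000.95 − $2897.68 = $7103.27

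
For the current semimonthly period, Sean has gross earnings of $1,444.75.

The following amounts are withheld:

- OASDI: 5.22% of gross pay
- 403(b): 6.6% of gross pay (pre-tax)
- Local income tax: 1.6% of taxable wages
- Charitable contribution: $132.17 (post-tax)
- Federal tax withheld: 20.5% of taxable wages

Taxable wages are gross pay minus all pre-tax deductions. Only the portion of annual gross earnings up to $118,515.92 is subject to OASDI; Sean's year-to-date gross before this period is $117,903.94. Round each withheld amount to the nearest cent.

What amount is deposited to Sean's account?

$887.06

403(b): $1,444.75 × 0.066 = $95.35
Taxable wages = $1,444.75 − $95.35 = $1,349.40
Federal tax withheld: $1,349.40 × 0.205 = $276.63
Local income tax: $1,349.40 × 0.016 = $21.59
OASDI: only $118,515.92 − $117,903.94 = $611.98 of this check is subject → $611.98 × 0.0522 = $31.95
Charitable contribution: $132.17
Total deductions = $95.35 + $276.63 + $21.59 + $31.95 + $132.17 = $557.69
Net pay = $1,444.75 − $557.69 = $887.06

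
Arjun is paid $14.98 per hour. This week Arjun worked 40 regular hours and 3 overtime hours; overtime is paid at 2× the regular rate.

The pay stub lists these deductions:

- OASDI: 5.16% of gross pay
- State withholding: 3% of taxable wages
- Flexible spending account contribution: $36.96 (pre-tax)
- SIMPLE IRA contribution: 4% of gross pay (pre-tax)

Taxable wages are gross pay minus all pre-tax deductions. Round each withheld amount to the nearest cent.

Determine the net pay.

$570.26

Regular pay: 40 × $14.98 = $599.20
Overtime pay: 3 × $14.98 × 2 = $89.88
Gross pay = $599.20 + $89.88 = $689.08
SIMPLE IRA contribution: $689.08 × 0.04 = $27.56
Flexible spending account contribution: $36.96
Pre-tax total = $27.56 + $36.96 = $64.52
Taxable wages = $689.08 − $64.52 = $624.56
State withholding: $624.56 × 0.03 = $18.74
OASDI: $689.08 × 0.0516 = $35.56
Total deductions = $27.56 + $36.96 + $18.74 + $35.56 = $118.82
Net pay = $689.08 − $118.82 = $570.26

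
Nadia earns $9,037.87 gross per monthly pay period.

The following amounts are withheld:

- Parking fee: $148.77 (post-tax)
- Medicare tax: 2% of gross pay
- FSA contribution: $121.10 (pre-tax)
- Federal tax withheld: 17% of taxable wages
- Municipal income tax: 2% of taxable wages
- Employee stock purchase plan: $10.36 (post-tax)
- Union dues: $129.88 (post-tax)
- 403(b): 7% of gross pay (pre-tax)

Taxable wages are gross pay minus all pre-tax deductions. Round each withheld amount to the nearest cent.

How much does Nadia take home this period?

$6,240.37

FSA contribution: $121.10
403(b): $9,037.87 × 0.07 = $632.65
Pre-tax total = $121.10 + $632.65 = $753.75
Taxable wages = $9,037.87 − $753.75 = $8,284.12
Municipal income tax: $8,284.12 × 0.02 = $165.68
Federal tax withheld: $8,284.12 × 0.17 = $1,408.30
Medicare tax: $9,037.87 × 0.02 = $180.76
Parking fee: $148.77
Union dues: $129.88
Employee stock purchase plan: $10.36
Total deductions = $121.10 + $632.65 + $165.68 + $1,408.30 + $180.76 + $148.77 + $129.88 + $10.36 = $2,797.50
Net pay = $9,037.87 − $2,797.50 = $6,240.37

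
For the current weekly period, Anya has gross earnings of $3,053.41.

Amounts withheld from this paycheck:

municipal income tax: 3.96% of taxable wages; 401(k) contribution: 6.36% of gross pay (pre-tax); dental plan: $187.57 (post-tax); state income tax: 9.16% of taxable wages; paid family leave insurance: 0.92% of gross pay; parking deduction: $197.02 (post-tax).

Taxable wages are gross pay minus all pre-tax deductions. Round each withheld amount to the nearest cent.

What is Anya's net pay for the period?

401(k) contribution: $3,053.41 × 0.0636 = $194.20
Taxable wages = $3,053.41 − $194.20 = $2,859.21
State income tax: $2,859.21 × 0.0916 = $261.90
Municipal income tax: $2,859.21 × 0.0396 = $113.22
Paid family leave insurance: $3,053.41 × 0.0092 = $28.09
Dental plan: $187.57
Parking deduction: $197.02
Total deductions = $194.20 + $261.90 + $113.22 + $28.09 + $187.57 + $197.02 = $982.00
Net pay = $3,053.41 − $982.00 = $2,071.41

$2,071.41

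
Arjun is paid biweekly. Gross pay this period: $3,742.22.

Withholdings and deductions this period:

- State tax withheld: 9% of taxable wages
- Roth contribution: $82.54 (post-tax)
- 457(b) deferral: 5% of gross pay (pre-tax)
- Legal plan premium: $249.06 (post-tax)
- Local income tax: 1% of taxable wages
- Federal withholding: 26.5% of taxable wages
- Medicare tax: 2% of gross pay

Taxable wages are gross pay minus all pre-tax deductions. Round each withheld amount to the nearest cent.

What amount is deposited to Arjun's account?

$1,851.06

457(b) deferral: $3,742.22 × 0.05 = $187.11
Taxable wages = $3,742.22 − $187.11 = $3,555.11
State tax withheld: $3,555.11 × 0.09 = $319.96
Local income tax: $3,555.11 × 0.01 = $35.55
Federal withholding: $3,555.11 × 0.265 = $942.10
Medicare tax: $3,742.22 × 0.02 = $74.84
Roth contribution: $82.54
Legal plan premium: $249.06
Total deductions = $187.11 + $319.96 + $35.55 + $942.10 + $74.84 + $82.54 + $249.06 = $1,891.16
Net pay = $3,742.22 − $1,891.16 = $1,851.06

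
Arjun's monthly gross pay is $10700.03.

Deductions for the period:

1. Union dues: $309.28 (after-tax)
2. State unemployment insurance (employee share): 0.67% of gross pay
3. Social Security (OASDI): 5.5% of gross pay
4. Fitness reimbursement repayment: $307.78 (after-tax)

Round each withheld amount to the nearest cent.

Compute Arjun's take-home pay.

$9422.78

State unemployment insurance (employee share): $10700.03 × 0.0067 = $71.69
Social Security (OASDI): $10700.03 × 0.055 = $588.50
Union dues: $309.28
Fitness reimbursement repayment: $307.78
Total deductions = $71.69 + $588.50 + $309.28 + $307.78 = $1277.25
Net pay = $10700.03 − $1277.25 = $9422.78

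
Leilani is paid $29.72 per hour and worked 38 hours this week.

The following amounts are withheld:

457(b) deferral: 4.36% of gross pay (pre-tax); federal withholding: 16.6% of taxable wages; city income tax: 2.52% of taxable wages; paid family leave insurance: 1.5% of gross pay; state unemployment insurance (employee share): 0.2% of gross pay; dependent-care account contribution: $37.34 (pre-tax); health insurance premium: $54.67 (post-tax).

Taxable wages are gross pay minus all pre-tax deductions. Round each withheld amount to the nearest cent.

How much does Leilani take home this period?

$769.53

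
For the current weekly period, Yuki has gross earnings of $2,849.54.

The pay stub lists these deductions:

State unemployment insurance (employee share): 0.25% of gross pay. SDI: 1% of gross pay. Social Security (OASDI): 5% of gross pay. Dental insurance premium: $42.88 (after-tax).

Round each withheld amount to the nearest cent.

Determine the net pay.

SDI: $2,849.54 × 0.01 = $28.50
State unemployment insurance (employee share): $2,849.54 × 0.0025 = $7.12
Social Security (OASDI): $2,849.54 × 0.05 = $142.48
Dental insurance premium: $42.88
Total deductions = $28.50 + $7.12 + $142.48 + $42.88 = $220.98
Net pay = $2,849.54 − $220.98 = $2,628.56

$2,628.56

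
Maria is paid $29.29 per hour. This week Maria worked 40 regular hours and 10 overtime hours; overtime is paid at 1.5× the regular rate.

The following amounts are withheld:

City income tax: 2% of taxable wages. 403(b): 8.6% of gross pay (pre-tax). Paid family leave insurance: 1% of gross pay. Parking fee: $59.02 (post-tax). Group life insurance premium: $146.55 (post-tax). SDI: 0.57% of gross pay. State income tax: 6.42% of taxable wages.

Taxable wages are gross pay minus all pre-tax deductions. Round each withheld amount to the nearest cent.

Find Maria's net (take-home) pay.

$1,117.57

Regular pay: 40 × $29.29 = $1,171.60
Overtime pay: 10 × $29.29 × 1.5 = $439.35
Gross pay = $1,171.60 + $439.35 = $1,610.95
403(b): $1,610.95 × 0.086 = $138.54
Taxable wages = $1,610.95 − $138.54 = $1,472.41
State income tax: $1,472.41 × 0.0642 = $94.53
City income tax: $1,472.41 × 0.02 = $29.45
SDI: $1,610.95 × 0.0057 = $9.18
Paid family leave insurance: $1,610.95 × 0.01 = $16.11
Parking fee: $59.02
Group life insurance premium: $146.55
Total deductions = $138.54 + $94.53 + $29.45 + $9.18 + $16.11 + $59.02 + $146.55 = $493.38
Net pay = $1,610.95 − $493.38 = $1,117.57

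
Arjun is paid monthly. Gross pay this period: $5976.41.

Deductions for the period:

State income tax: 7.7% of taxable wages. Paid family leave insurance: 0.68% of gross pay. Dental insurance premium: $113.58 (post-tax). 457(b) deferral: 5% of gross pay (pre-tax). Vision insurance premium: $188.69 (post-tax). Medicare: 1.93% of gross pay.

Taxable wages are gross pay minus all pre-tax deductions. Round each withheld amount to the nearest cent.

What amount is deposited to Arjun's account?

$4782.17

457(b) deferral: $5976.41 × 0.05 = $298.82
Taxable wages = $5976.41 − $298.82 = $5677.59
State income tax: $5677.59 × 0.077 = $437.17
Paid family leave insurance: $5976.41 × 0.0068 = $40.64
Medicare: $5976.41 × 0.0193 = $115.34
Vision insurance premium: $188.69
Dental insurance premium: $113.58
Total deductions = $298.82 + $437.17 + $40.64 + $115.34 + $188.69 + $113.58 = $1194.24
Net pay = $5976.41 − $1194.24 = $4782.17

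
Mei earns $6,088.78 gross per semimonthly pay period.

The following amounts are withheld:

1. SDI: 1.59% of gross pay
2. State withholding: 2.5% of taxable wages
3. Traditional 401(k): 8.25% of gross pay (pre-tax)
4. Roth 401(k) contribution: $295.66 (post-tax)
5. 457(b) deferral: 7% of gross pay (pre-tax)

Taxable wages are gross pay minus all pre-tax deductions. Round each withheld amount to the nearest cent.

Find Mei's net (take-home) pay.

$4,638.77

Traditional 401(k): $6,088.78 × 0.0825 = $502.32
457(b) deferral: $6,088.78 × 0.07 = $426.21
Pre-tax total = $502.32 + $426.21 = $928.53
Taxable wages = $6,088.78 − $928.53 = $5,160.25
State withholding: $5,160.25 × 0.025 = $129.01
SDI: $6,088.78 × 0.0159 = $96.81
Roth 401(k) contribution: $295.66
Total deductions = $502.32 + $426.21 + $129.01 + $96.81 + $295.66 = $1,450.01
Net pay = $6,088.78 − $1,450.01 = $4,638.77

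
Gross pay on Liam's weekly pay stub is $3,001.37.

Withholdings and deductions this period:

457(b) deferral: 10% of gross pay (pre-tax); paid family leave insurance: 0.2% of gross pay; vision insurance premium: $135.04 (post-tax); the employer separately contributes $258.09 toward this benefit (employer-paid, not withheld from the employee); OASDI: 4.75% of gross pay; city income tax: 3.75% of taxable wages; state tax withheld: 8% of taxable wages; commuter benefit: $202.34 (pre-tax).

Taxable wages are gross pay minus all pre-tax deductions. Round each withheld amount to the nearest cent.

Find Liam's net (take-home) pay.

Commuter benefit: $202.34
457(b) deferral: $3,001.37 × 0.1 = $300.14
Pre-tax total = $202.34 + $300.14 = $502.48
Taxable wages = $3,001.37 − $502.48 = $2,498.89
State tax withheld: $2,498.89 × 0.08 = $199.91
City income tax: $2,498.89 × 0.0375 = $93.71
OASDI: $3,001.37 × 0.0475 = $142.57
Paid family leave insurance: $3,001.37 × 0.002 = $6.00
Vision insurance premium: $135.04
(Employer's $258.09 toward vision insurance premium is not withheld from the employee.)
Total deductions = $202.34 + $300.14 + $199.91 + $93.71 + $142.57 + $6.00 + $135.04 = $1,079.71
Net pay = $3,001.37 − $1,079.71 = $1,921.66

$1,921.66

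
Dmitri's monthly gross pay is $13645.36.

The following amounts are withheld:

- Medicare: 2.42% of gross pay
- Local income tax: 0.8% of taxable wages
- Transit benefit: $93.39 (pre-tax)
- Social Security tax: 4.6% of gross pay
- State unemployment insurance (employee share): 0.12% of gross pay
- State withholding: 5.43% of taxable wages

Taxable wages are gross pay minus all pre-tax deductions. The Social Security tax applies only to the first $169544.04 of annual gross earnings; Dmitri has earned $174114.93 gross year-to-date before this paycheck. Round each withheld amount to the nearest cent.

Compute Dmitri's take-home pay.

$12361.09

Transit benefit: $93.39
Taxable wages = $13645.36 − $93.39 = $13551.97
State withholding: $13551.97 × 0.0543 = $735.87
Local income tax: $13551.97 × 0.008 = $108.42
Social Security tax: annual cap $169544.04 already reached (YTD $174114.93), so $0.00
Medicare: $13645.36 × 0.0242 = $330.22
State unemployment insurance (employee share): $13645.36 × 0.0012 = $16.37
Total deductions = $93.39 + $735.87 + $108.42 + $0.00 + $330.22 + $16.37 = $1284.27
Net pay = $13645.36 − $1284.27 = $12361.09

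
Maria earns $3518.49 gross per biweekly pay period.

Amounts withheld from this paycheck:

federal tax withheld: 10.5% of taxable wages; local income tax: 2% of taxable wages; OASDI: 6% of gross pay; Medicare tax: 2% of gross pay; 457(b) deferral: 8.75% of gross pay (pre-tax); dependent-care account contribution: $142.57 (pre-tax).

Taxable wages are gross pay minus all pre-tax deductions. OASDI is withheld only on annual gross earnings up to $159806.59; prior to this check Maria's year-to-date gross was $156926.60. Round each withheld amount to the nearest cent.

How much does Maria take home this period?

457(b) deferral: $3518.49 × 0.0875 = $307.87
Dependent-care account contribution: $142.57
Pre-tax total = $307.87 + $142.57 = $450.44
Taxable wages = $3518.49 − $450.44 = $3068.05
Federal tax withheld: $3068.05 × 0.105 = $322.15
Local income tax: $3068.05 × 0.02 = $61.36
Medicare tax: $3518.49 × 0.02 = $70.37
OASDI: only $159806.59 − $156926.60 = $2879.99 of this check is subject → $2879.99 × 0.06 = $172.80
Total deductions = $307.87 + $142.57 + $322.15 + $61.36 + $70.37 + $172.80 = $1077.12
Net pay = $3518.49 − $1077.12 = $2441.37

$2441.37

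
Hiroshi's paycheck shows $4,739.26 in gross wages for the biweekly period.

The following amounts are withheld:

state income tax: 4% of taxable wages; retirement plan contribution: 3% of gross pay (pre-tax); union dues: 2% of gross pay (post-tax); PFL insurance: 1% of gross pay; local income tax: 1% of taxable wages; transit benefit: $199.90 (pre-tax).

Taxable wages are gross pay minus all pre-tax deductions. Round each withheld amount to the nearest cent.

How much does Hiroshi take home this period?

$4,035.14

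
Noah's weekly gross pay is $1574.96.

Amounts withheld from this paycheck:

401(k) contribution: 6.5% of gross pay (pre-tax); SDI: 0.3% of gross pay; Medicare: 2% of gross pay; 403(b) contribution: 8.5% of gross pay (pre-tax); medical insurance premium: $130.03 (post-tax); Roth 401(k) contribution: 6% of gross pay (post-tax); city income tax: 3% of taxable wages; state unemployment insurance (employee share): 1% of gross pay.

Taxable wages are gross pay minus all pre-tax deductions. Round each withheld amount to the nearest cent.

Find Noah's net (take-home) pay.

401(k) contribution: $1574.96 × 0.065 = $102.37
403(b) contribution: $1574.96 × 0.085 = $133.87
Pre-tax total = $102.37 + $133.87 = $236.24
Taxable wages = $1574.96 − $236.24 = $1338.72
City income tax: $1338.72 × 0.03 = $40.16
Medicare: $1574.96 × 0.02 = $31.50
SDI: $1574.96 × 0.003 = $4.72
State unemployment insurance (employee share): $1574.96 × 0.01 = $15.75
Medical insurance premium: $130.03
Roth 401(k) contribution: $1574.96 × 0.06 = $94.50
Total deductions = $102.37 + $133.87 + $40.16 + $31.50 + $4.72 + $15.75 + $130.03 + $94.50 = $552.90
Net pay = $1574.96 − $552.90 = $1022.06

$1022.06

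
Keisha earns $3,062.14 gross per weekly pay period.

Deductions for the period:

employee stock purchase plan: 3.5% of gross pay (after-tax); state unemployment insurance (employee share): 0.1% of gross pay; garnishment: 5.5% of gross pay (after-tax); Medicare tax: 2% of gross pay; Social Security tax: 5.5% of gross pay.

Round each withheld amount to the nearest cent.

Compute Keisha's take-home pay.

$2,553.83

Medicare tax: $3,062.14 × 0.02 = $61.24
Social Security tax: $3,062.14 × 0.055 = $168.42
State unemployment insurance (employee share): $3,062.14 × 0.001 = $3.06
Employee stock purchase plan: $3,062.14 × 0.035 = $107.17
Garnishment: $3,062.14 × 0.055 = $168.42
Total deductions = $61.24 + $168.42 + $3.06 + $107.17 + $168.42 = $508.31
Net pay = $3,062.14 − $508.31 = $2,553.83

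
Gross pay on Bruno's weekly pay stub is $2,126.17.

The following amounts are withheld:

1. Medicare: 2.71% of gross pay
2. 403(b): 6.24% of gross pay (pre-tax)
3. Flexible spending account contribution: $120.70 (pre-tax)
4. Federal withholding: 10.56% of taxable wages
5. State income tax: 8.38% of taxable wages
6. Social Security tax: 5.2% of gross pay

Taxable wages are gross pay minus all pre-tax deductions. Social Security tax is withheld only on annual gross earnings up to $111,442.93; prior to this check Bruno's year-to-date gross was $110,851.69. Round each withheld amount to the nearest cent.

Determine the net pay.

$1,429.73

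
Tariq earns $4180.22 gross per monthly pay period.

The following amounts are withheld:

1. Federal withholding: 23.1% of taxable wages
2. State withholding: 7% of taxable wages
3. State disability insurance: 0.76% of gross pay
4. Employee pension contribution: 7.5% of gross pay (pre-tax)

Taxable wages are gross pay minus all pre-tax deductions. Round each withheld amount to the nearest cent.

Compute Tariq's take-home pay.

Employee pension contribution: $4180.22 × 0.075 = $313.52
Taxable wages = $4180.22 − $313.52 = $3866.70
State withholding: $3866.70 × 0.07 = $270.67
Federal withholding: $3866.70 × 0.231 = $893.21
State disability insurance: $4180.22 × 0.0076 = $31.77
Total deductions = $313.52 + $270.67 + $893.21 + $31.77 = $1509.17
Net pay = $4180.22 − $1509.17 = $2671.05

$2671.05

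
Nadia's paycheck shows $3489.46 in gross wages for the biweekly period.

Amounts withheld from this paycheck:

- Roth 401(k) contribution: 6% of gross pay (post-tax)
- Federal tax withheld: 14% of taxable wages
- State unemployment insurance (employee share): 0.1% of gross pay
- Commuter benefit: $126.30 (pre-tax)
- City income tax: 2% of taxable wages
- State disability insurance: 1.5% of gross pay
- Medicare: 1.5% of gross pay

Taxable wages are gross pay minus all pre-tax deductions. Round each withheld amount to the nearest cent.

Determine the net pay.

Commuter benefit: $126.30
Taxable wages = $3489.46 − $126.30 = $3363.16
Federal tax withheld: $3363.16 × 0.14 = $470.84
City income tax: $3363.16 × 0.02 = $67.26
State disability insurance: $3489.46 × 0.015 = $52.34
Medicare: $3489.46 × 0.015 = $52.34
State unemployment insurance (employee share): $3489.46 × 0.001 = $3.49
Roth 401(k) contribution: $3489.46 × 0.06 = $209.37
Total deductions = $126.30 + $470.84 + $67.26 + $52.34 + $52.34 + $3.49 + $209.37 = $981.94
Net pay = $3489.46 − $981.94 = $2507.52

$2507.52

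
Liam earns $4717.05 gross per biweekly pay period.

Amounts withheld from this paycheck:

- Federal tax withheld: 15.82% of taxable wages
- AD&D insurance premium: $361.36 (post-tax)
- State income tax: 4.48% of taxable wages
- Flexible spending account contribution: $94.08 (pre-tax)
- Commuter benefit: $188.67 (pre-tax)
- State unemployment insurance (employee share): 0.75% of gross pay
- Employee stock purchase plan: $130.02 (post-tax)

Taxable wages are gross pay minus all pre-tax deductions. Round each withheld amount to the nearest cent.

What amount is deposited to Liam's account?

Flexible spending account contribution: $94.08
Commuter benefit: $188.67
Pre-tax total = $94.08 + $188.67 = $282.75
Taxable wages = $4717.05 − $282.75 = $4434.30
Federal tax withheld: $4434.30 × 0.1582 = $701.51
State income tax: $4434.30 × 0.0448 = $198.66
State unemployment insurance (employee share): $4717.05 × 0.0075 = $35.38
AD&D insurance premium: $361.36
Employee stock purchase plan: $130.02
Total deductions = $94.08 + $188.67 + $701.51 + $198.66 + $35.38 + $361.36 + $130.02 = $1709.68
Net pay = $4717.05 − $1709.68 = $3007.37

$3007.37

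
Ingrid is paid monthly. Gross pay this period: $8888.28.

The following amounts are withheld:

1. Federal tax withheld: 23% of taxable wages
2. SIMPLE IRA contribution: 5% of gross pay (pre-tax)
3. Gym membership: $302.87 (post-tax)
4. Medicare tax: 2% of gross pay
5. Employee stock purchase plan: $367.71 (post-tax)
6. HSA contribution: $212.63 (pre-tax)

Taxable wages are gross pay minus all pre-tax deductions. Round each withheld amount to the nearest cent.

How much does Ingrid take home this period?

$5489.70

SIMPLE IRA contribution: $8888.28 × 0.05 = $444.41
HSA contribution: $212.63
Pre-tax total = $444.41 + $212.63 = $657.04
Taxable wages = $8888.28 − $657.04 = $8231.24
Federal tax withheld: $8231.24 × 0.23 = $1893.19
Medicare tax: $8888.28 × 0.02 = $177.77
Gym membership: $302.87
Employee stock purchase plan: $367.71
Total deductions = $444.41 + $212.63 + $1893.19 + $177.77 + $302.87 + $367.71 = $3398.58
Net pay = $8888.28 − $3398.58 = $5489.70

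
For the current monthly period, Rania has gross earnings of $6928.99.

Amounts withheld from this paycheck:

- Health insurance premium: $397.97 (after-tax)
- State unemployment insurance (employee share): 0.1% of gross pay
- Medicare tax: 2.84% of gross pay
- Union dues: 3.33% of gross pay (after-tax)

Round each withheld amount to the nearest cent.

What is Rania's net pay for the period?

State unemployment insurance (employee share): $6928.99 × 0.001 = $6.93
Medicare tax: $6928.99 × 0.0284 = $196.78
Health insurance premium: $397.97
Union dues: $6928.99 × 0.0333 = $230.74
Total deductions = $6.93 + $196.78 + $397.97 + $230.74 = $832.42
Net pay = $6928.99 − $832.42 = $6096.57

$6096.57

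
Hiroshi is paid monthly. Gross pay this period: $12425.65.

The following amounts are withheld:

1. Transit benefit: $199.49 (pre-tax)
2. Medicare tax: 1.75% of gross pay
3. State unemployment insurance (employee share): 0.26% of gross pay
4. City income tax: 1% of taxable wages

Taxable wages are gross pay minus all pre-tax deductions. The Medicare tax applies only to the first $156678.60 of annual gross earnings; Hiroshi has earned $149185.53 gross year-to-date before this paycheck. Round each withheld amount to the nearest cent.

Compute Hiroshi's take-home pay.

Transit benefit: $199.49
Taxable wages = $12425.65 − $199.49 = $12226.16
City income tax: $12226.16 × 0.01 = $122.26
Medicare tax: only $156678.60 − $149185.53 = $7493.07 of this check is subject → $7493.07 × 0.0175 = $131.13
State unemployment insurance (employee share): $12425.65 × 0.0026 = $32.31
Total deductions = $199.49 + $122.26 + $131.13 + $32.31 = $485.19
Net pay = $12425.65 − $485.19 = $11940.46

$11940.46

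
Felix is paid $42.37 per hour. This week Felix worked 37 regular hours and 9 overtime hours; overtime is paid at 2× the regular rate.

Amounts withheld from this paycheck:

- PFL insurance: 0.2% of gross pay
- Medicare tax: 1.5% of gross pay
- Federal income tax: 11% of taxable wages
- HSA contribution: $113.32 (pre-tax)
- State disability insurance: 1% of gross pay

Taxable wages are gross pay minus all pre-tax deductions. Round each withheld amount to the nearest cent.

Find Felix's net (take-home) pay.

$1,910.24

Regular pay: 37 × $42.37 = $1,567.69
Overtime pay: 9 × $42.37 × 2 = $762.66
Gross pay = $1,567.69 + $762.66 = $2,330.35
HSA contribution: $113.32
Taxable wages = $2,330.35 − $113.32 = $2,217.03
Federal income tax: $2,217.03 × 0.11 = $243.87
PFL insurance: $2,330.35 × 0.002 = $4.66
State disability insurance: $2,330.35 × 0.01 = $23.30
Medicare tax: $2,330.35 × 0.015 = $34.96
Total deductions = $113.32 + $243.87 + $4.66 + $23.30 + $34.96 = $420.11
Net pay = $2,330.35 − $420.11 = $1,910.24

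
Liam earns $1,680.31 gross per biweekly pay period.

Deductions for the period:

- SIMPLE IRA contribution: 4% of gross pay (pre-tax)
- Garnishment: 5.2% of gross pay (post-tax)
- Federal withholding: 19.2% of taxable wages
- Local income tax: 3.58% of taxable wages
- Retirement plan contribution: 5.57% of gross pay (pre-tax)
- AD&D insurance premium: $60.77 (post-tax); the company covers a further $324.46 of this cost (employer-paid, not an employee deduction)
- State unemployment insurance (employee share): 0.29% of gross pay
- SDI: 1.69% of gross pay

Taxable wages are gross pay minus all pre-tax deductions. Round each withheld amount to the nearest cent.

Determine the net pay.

Retirement plan contribution: $1,680.31 × 0.0557 = $93.59
SIMPLE IRA contribution: $1,680.31 × 0.04 = $67.21
Pre-tax total = $93.59 + $67.21 = $160.80
Taxable wages = $1,680.31 − $160.80 = $1,519.51
Federal withholding: $1,519.51 × 0.192 = $291.75
Local income tax: $1,519.51 × 0.0358 = $54.40
SDI: $1,680.31 × 0.0169 = $28.40
State unemployment insurance (employee share): $1,680.31 × 0.0029 = $4.87
AD&D insurance premium: $60.77
Garnishment: $1,680.31 × 0.052 = $87.38
(Employer's $324.46 toward AD&D insurance premium is not withheld from the employee.)
Total deductions = $93.59 + $67.21 + $291.75 + $54.40 + $28.40 + $4.87 + $60.77 + $87.38 = $688.37
Net pay = $1,680.31 − $688.37 = $991.94

$991.94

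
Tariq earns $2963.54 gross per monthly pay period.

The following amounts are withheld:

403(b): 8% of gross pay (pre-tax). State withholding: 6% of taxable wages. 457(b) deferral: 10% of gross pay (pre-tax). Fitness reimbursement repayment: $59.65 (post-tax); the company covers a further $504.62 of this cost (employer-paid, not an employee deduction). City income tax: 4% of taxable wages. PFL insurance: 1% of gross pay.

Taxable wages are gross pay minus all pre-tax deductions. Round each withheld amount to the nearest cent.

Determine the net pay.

403(b): $2963.54 × 0.08 = $237.08
457(b) deferral: $2963.54 × 0.1 = $296.35
Pre-tax total = $237.08 + $296.35 = $533.43
Taxable wages = $2963.54 − $533.43 = $2430.11
City income tax: $2430.11 × 0.04 = $97.20
State withholding: $2430.11 × 0.06 = $145.81
PFL insurance: $2963.54 × 0.01 = $29.64
Fitness reimbursement repayment: $59.65
(Employer's $504.62 toward fitness reimbursement repayment is not withheld from the employee.)
Total deductions = $237.08 + $296.35 + $97.20 + $145.81 + $29.64 + $59.65 = $865.73
Net pay = $2963.54 − $865.73 = $2097.81

$2097.81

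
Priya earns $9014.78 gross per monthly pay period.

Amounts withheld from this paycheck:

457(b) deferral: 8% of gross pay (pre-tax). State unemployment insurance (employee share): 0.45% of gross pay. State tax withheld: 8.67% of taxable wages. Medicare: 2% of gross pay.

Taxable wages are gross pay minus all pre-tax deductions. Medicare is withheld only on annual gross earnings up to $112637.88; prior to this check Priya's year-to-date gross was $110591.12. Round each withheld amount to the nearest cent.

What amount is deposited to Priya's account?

457(b) deferral: $9014.78 × 0.08 = $721.18
Taxable wages = $9014.78 − $721.18 = $8293.60
State tax withheld: $8293.60 × 0.0867 = $719.06
Medicare: only $112637.88 − $110591.12 = $2046.76 of this check is subject → $2046.76 × 0.02 = $40.94
State unemployment insurance (employee share): $9014.78 × 0.0045 = $40.57
Total deductions = $721.18 + $719.06 + $40.94 + $40.57 = $1521.75
Net pay = $9014.78 − $1521.75 = $7493.03

$7493.03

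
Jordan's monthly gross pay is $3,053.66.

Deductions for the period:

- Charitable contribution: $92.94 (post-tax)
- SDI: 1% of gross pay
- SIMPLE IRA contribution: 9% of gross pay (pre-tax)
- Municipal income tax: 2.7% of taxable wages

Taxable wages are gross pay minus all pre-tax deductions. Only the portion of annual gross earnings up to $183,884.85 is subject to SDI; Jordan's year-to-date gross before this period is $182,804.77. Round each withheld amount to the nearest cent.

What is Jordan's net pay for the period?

$2,600.06

SIMPLE IRA contribution: $3,053.66 × 0.09 = $274.83
Taxable wages = $3,053.66 − $274.83 = $2,778.83
Municipal income tax: $2,778.83 × 0.027 = $75.03
SDI: only $183,884.85 − $182,804.77 = $1,080.08 of this check is subject → $1,080.08 × 0.01 = $10.80
Charitable contribution: $92.94
Total deductions = $274.83 + $75.03 + $10.80 + $92.94 = $453.60
Net pay = $3,053.66 − $453.60 = $2,600.06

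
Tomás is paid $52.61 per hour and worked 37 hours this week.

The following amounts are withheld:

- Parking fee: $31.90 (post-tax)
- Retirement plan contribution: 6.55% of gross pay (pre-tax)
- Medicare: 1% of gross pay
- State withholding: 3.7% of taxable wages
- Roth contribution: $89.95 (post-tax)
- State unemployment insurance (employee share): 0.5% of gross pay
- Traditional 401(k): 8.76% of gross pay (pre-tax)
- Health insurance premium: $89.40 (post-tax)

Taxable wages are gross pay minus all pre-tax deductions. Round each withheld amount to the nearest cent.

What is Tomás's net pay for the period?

Gross pay: 37 × $52.61 = $1,946.57
Retirement plan contribution: $1,946.57 × 0.0655 = $127.50
Traditional 401(k): $1,946.57 × 0.0876 = $170.52
Pre-tax total = $127.50 + $170.52 = $298.02
Taxable wages = $1,946.57 − $298.02 = $1,648.55
State withholding: $1,648.55 × 0.037 = $61.00
Medicare: $1,946.57 × 0.01 = $19.47
State unemployment insurance (employee share): $1,946.57 × 0.005 = $9.73
Roth contribution: $89.95
Health insurance premium: $89.40
Parking fee: $31.90
Total deductions = $127.50 + $170.52 + $61.00 + $19.47 + $9.73 + $89.95 + $89.40 + $31.90 = $599.47
Net pay = $1,946.57 − $599.47 = $1,347.10

$1,347.10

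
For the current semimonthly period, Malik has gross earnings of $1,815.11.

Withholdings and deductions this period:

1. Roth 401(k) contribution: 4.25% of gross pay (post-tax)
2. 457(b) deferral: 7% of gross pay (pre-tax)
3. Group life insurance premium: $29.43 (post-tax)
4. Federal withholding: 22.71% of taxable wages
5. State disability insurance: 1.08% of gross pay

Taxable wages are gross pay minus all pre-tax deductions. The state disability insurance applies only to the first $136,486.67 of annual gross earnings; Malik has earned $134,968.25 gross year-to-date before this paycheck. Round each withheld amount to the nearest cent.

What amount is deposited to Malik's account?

457(b) deferral: $1,815.11 × 0.07 = $127.06
Taxable wages = $1,815.11 − $127.06 = $1,688.05
Federal withholding: $1,688.05 × 0.2271 = $383.36
State disability insurance: only $136,486.67 − $134,968.25 = $1,518.42 of this check is subject → $1,518.42 × 0.0108 = $16.40
Group life insurance premium: $29.43
Roth 401(k) contribution: $1,815.11 × 0.0425 = $77.14
Total deductions = $127.06 + $383.36 + $16.40 + $29.43 + $77.14 = $633.39
Net pay = $1,815.11 − $633.39 = $1,181.72

$1,181.72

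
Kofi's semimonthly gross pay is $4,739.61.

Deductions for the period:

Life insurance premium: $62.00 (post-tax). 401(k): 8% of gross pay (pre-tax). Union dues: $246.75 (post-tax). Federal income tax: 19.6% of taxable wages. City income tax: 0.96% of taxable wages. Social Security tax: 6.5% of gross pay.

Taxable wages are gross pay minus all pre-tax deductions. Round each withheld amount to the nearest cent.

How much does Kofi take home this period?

$2,847.11

401(k): $4,739.61 × 0.08 = $379.17
Taxable wages = $4,739.61 − $379.17 = $4,360.44
Federal income tax: $4,360.44 × 0.196 = $854.65
City income tax: $4,360.44 × 0.0096 = $41.86
Social Security tax: $4,739.61 × 0.065 = $308.07
Union dues: $246.75
Life insurance premium: $62.00
Total deductions = $379.17 + $854.65 + $41.86 + $308.07 + $246.75 + $62.00 = $1,892.50
Net pay = $4,739.61 − $1,892.50 = $2,847.11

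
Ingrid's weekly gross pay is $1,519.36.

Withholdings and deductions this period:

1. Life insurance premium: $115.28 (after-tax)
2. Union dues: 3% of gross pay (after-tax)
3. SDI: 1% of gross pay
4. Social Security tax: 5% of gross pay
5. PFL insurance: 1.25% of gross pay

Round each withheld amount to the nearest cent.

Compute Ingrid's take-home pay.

$1,248.35

Social Security tax: $1,519.36 × 0.05 = $75.97
SDI: $1,519.36 × 0.01 = $15.19
PFL insurance: $1,519.36 × 0.0125 = $18.99
Life insurance premium: $115.28
Union dues: $1,519.36 × 0.03 = $45.58
Total deductions = $75.97 + $15.19 + $18.99 + $115.28 + $45.58 = $271.01
Net pay = $1,519.36 − $271.01 = $1,248.35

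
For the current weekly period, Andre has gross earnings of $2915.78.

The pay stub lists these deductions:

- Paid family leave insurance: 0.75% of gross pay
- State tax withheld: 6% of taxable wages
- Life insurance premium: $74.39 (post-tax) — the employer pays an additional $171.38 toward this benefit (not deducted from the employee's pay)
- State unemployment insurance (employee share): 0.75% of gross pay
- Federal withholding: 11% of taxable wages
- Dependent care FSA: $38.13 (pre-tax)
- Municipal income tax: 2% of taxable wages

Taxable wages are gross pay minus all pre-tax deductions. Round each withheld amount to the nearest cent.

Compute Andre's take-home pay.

$2212.77

Dependent care FSA: $38.13
Taxable wages = $2915.78 − $38.13 = $2877.65
Federal withholding: $2877.65 × 0.11 = $316.54
Municipal income tax: $2877.65 × 0.02 = $57.55
State tax withheld: $2877.65 × 0.06 = $172.66
Paid family leave insurance: $2915.78 × 0.0075 = $21.87
State unemployment insurance (employee share): $2915.78 × 0.0075 = $21.87
Life insurance premium: $74.39
(Employer's $171.38 toward life insurance premium is not withheld from the employee.)
Total deductions = $38.13 + $316.54 + $57.55 + $172.66 + $21.87 + $21.87 + $74.39 = $703.01
Net pay = $2915.78 − $703.01 = $2212.77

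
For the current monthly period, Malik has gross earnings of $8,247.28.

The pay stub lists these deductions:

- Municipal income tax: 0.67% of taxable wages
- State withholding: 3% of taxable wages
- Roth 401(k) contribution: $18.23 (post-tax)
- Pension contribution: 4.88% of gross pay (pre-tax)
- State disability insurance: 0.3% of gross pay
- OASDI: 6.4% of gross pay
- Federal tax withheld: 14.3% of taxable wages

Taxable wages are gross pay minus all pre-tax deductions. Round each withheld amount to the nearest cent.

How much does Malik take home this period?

$5,864.30

Pension contribution: $8,247.28 × 0.0488 = $402.47
Taxable wages = $8,247.28 − $402.47 = $7,844.81
State withholding: $7,844.81 × 0.03 = $235.34
Municipal income tax: $7,844.81 × 0.0067 = $52.56
Federal tax withheld: $7,844.81 × 0.143 = $1,121.81
OASDI: $8,247.28 × 0.064 = $527.83
State disability insurance: $8,247.28 × 0.003 = $24.74
Roth 401(k) contribution: $18.23
Total deductions = $402.47 + $235.34 + $52.56 + $1,121.81 + $527.83 + $24.74 + $18.23 = $2,382.98
Net pay = $8,247.28 − $2,382.98 = $5,864.30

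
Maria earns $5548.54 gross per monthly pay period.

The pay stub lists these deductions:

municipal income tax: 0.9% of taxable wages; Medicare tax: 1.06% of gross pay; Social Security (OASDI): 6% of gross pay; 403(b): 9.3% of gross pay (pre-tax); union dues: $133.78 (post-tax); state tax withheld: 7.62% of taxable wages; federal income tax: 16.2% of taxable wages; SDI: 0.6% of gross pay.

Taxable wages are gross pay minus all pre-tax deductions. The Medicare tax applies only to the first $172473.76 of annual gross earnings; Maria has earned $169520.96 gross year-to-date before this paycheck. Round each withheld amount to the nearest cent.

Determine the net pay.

$3257.21

403(b): $5548.54 × 0.093 = $516.01
Taxable wages = $5548.54 − $516.01 = $5032.53
Municipal income tax: $5032.53 × 0.009 = $45.29
Federal income tax: $5032.53 × 0.162 = $815.27
State tax withheld: $5032.53 × 0.0762 = $383.48
Social Security (OASDI): $5548.54 × 0.06 = $332.91
SDI: $5548.54 × 0.006 = $33.29
Medicare tax: only $172473.76 − $169520.96 = $2952.80 of this check is subject → $2952.80 × 0.0106 = $31.30
Union dues: $133.78
Total deductions = $516.01 + $45.29 + $815.27 + $383.48 + $332.91 + $33.29 + $31.30 + $133.78 = $2291.33
Net pay = $5548.54 − $2291.33 = $3257.21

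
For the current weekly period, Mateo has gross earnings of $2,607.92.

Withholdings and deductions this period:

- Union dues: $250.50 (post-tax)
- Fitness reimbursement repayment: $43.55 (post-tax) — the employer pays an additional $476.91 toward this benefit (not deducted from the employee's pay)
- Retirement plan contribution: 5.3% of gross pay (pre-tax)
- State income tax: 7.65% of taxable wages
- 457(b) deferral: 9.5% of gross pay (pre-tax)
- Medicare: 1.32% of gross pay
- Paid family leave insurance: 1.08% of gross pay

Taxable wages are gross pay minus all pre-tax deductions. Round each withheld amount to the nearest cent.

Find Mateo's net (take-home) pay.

$1,695.33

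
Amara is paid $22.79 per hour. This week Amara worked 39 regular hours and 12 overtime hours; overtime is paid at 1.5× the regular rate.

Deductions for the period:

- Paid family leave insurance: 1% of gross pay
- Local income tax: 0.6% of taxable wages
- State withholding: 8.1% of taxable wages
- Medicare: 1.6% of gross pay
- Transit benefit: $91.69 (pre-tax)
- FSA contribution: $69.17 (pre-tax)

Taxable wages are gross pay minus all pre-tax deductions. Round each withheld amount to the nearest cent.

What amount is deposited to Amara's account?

Regular pay: 39 × $22.79 = $888.81
Overtime pay: 12 × $22.79 × 1.5 = $410.22
Gross pay = $888.81 + $410.22 = $1299.03
Transit benefit: $91.69
FSA contribution: $69.17
Pre-tax total = $91.69 + $69.17 = $160.86
Taxable wages = $1299.03 − $160.86 = $1138.17
Local income tax: $1138.17 × 0.006 = $6.83
State withholding: $1138.17 × 0.081 = $92.19
Medicare: $1299.03 × 0.016 = $20.78
Paid family leave insurance: $1299.03 × 0.01 = $12.99
Total deductions = $91.69 + $69.17 + $6.83 + $92.19 + $20.78 + $12.99 = $293.65
Net pay = $1299.03 − $293.65 = $1005.38

$1005.38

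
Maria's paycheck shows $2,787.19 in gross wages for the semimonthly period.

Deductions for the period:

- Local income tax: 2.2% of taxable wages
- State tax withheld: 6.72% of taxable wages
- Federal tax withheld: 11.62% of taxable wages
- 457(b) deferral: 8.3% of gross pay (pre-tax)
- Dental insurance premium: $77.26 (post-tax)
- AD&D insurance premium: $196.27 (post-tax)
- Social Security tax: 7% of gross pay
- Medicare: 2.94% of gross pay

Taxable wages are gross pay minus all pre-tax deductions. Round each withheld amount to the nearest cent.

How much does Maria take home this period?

457(b) deferral: $2,787.19 × 0.083 = $231.34
Taxable wages = $2,787.19 − $231.34 = $2,555.85
Local income tax: $2,555.85 × 0.022 = $56.23
State tax withheld: $2,555.85 × 0.0672 = $171.75
Federal tax withheld: $2,555.85 × 0.1162 = $296.99
Medicare: $2,787.19 × 0.0294 = $81.94
Social Security tax: $2,787.19 × 0.07 = $195.10
Dental insurance premium: $77.26
AD&D insurance premium: $196.27
Total deductions = $231.34 + $56.23 + $171.75 + $296.99 + $81.94 + $195.10 + $77.26 + $196.27 = $1,306.88
Net pay = $2,787.19 − $1,306.88 = $1,480.31

$1,480.31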